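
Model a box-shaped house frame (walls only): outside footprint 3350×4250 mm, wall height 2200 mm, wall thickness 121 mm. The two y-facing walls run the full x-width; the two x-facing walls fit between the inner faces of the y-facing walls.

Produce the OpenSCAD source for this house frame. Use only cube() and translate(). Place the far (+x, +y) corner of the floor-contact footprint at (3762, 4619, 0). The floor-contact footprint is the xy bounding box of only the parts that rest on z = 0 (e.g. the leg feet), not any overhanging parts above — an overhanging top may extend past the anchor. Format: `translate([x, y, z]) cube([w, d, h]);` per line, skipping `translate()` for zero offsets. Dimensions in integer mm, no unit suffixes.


translate([412, 369, 0]) cube([3350, 121, 2200]);
translate([412, 4498, 0]) cube([3350, 121, 2200]);
translate([412, 490, 0]) cube([121, 4008, 2200]);
translate([3641, 490, 0]) cube([121, 4008, 2200]);


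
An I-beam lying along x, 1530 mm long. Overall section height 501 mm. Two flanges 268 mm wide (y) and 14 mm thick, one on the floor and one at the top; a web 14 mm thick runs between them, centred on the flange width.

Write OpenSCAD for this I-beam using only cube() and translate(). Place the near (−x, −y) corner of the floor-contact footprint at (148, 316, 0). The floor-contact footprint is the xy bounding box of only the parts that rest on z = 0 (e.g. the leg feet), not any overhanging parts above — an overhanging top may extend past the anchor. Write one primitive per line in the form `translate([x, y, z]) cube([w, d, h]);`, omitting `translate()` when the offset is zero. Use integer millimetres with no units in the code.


translate([148, 316, 0]) cube([1530, 268, 14]);
translate([148, 443, 14]) cube([1530, 14, 473]);
translate([148, 316, 487]) cube([1530, 268, 14]);


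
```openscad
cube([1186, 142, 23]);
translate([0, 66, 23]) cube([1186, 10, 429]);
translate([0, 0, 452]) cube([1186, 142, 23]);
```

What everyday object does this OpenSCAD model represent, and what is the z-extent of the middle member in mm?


An I-beam. The web height is 429 mm.

Two wide flanges with a thin centred web — an I-beam. Overall 475 mm minus two 23 mm flanges gives a web of 475 − 2·23 = 429 mm.


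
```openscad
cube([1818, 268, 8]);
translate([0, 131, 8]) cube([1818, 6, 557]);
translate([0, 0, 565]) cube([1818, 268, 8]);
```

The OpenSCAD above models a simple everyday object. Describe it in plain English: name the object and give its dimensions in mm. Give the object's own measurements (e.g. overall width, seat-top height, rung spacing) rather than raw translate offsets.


An I-beam lying along x, 1818 mm long. Overall section height 573 mm. Two flanges 268 mm wide (y) and 8 mm thick, one on the floor and one at the top; a web 6 mm thick runs between them, centred on the flange width.


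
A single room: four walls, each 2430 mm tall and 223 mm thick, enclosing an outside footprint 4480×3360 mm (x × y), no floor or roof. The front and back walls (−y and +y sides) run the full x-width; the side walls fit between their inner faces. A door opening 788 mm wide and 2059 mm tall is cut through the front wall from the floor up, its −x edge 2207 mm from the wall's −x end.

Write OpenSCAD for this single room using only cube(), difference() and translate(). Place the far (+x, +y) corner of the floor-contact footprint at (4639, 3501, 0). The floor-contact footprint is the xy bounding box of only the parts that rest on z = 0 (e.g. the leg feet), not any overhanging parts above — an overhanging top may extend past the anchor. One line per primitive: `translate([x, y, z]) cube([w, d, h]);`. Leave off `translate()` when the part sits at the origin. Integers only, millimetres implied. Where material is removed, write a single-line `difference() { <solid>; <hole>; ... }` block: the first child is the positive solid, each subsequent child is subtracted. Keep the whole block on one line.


difference() { translate([159, 141, 0]) cube([4480, 223, 2430]); translate([2366, 141, 0]) cube([788, 223, 2059]); }
translate([159, 3278, 0]) cube([4480, 223, 2430]);
translate([159, 364, 0]) cube([223, 2914, 2430]);
translate([4416, 364, 0]) cube([223, 2914, 2430]);


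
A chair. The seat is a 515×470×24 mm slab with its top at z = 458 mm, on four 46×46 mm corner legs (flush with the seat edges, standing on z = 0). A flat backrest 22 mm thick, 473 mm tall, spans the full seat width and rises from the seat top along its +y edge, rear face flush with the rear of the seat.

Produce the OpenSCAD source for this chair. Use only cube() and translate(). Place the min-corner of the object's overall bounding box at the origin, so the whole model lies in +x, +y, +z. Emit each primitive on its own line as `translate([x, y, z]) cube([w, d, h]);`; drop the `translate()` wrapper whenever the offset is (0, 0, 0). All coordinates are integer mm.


translate([0, 0, 434]) cube([515, 470, 24]);
cube([46, 46, 434]);
translate([469, 0, 0]) cube([46, 46, 434]);
translate([0, 424, 0]) cube([46, 46, 434]);
translate([469, 424, 0]) cube([46, 46, 434]);
translate([0, 448, 458]) cube([515, 22, 473]);


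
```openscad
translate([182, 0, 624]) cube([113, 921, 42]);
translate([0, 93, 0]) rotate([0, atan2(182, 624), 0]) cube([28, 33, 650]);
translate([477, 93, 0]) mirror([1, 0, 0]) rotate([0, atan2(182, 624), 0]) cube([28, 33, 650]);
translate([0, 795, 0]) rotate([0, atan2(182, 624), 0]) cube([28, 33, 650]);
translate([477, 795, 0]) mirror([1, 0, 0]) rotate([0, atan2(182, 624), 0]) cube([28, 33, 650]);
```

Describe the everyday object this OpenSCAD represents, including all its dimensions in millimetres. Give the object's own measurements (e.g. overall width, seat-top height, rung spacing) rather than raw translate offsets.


A sawhorse. A 113×921×42 mm beam (x, y, z) sits on two A-frame leg pairs. Each pair is two raked legs of 28×33 mm section (33 mm along y) splaying symmetrically in x. Each leg rises 624 mm vertically over 182 mm of horizontal reach and is 650 mm long along its own axis. Every leg's outer bottom edge rests on the floor and its outer top edge meets a bottom edge of the beam — the left legs (tilting toward +x) meet the beam's −x bottom edge, the right legs (their mirror images, tilting toward −x) meet its +x bottom edge — so the leg tops tuck under the beam, the beam's underside is 624 mm above the floor, and the feet are 477 mm apart outside-to-outside with the beam centred between them. The two leg pairs are set in 93 mm from either end of the beam.


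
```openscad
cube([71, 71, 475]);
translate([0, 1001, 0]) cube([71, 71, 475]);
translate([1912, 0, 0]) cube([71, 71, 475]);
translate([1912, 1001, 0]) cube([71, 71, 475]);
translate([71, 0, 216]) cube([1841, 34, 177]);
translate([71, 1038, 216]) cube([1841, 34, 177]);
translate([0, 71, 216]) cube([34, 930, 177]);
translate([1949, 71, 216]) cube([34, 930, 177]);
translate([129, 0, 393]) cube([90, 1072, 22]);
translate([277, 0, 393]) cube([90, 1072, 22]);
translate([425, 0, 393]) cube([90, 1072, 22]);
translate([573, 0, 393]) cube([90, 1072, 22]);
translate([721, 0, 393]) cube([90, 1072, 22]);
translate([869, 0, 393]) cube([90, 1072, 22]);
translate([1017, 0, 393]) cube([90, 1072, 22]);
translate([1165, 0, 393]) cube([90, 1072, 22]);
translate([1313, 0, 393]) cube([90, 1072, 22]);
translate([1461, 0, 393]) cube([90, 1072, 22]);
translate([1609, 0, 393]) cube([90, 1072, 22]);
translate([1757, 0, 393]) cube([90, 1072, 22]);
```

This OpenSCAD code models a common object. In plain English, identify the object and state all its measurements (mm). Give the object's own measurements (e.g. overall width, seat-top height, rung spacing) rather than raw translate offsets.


A bed frame 1983 mm long (x) by 1072 mm wide (y). Four 71×71 mm corner posts, 475 mm tall, at the corners of the footprint. Four rails of 34 mm thickness and 177 mm height run between adjacent posts with their undersides at z = 216 mm, their outer faces flush with the outside of the frame (the two x-running rails run between the posts' inner faces; the two y-running rails run between the posts' inner faces). 12 slats, each 90 mm wide (x) and 22 mm thick, lie across the top of the two x-running rails, running the full 1072 mm width of the frame in y; along x they sit between the end posts with a 58 mm gap after the −x posts and between neighbouring slats, leaving 65 mm before the +x posts.


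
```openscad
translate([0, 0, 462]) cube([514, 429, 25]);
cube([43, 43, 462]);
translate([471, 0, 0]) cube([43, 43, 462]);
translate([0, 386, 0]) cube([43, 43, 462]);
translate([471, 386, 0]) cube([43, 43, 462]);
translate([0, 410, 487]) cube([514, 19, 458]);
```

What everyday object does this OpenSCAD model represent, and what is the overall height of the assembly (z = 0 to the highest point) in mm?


A chair. The overall height is 945 mm.

A slab on four corner posts with a tall panel at the back — a chair. The seat slab sits at z = 462 with thickness 25, and the 458 mm backrest starts at the seat top, so the overall height is 462 + 25 + 458 = 945 mm.


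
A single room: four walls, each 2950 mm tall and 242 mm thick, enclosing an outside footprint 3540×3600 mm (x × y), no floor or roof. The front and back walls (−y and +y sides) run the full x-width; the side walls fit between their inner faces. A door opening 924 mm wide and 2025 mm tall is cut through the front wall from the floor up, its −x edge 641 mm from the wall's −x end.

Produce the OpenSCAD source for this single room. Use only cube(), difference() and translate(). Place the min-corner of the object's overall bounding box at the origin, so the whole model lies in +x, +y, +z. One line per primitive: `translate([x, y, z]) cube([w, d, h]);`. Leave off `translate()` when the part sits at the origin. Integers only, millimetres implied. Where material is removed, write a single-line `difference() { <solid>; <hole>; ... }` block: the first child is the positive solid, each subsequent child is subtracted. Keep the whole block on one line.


difference() { cube([3540, 242, 2950]); translate([641, 0, 0]) cube([924, 242, 2025]); }
translate([0, 3358, 0]) cube([3540, 242, 2950]);
translate([0, 242, 0]) cube([242, 3116, 2950]);
translate([3298, 242, 0]) cube([242, 3116, 2950]);


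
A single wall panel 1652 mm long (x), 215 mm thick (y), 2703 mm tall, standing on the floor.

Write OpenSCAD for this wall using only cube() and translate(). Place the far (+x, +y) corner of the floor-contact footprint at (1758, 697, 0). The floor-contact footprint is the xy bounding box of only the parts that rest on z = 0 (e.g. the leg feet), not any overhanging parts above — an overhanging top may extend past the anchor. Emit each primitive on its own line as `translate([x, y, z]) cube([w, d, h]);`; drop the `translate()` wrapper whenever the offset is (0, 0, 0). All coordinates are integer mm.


translate([106, 482, 0]) cube([1652, 215, 2703]);


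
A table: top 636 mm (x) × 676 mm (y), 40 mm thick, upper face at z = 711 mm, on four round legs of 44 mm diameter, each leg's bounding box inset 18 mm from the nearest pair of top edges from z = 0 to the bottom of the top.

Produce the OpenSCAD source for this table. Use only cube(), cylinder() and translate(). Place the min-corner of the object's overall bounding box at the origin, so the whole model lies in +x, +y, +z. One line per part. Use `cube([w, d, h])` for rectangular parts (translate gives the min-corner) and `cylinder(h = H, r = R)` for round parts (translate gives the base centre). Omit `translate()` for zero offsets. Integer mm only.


translate([0, 0, 671]) cube([636, 676, 40]);
translate([40, 40, 0]) cylinder(h = 671, r = 22);
translate([596, 40, 0]) cylinder(h = 671, r = 22);
translate([40, 636, 0]) cylinder(h = 671, r = 22);
translate([596, 636, 0]) cylinder(h = 671, r = 22);


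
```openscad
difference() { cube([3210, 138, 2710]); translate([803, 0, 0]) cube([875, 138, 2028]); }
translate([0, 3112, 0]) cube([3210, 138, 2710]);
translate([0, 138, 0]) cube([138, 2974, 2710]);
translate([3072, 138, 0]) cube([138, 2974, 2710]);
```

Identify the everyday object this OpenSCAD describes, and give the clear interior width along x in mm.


A single room. The interior width is 2934 mm.

Four walls enclosing a rectangle with a door in the front wall — a room. Outside width 3210 minus two 138 mm walls gives 2934 mm.


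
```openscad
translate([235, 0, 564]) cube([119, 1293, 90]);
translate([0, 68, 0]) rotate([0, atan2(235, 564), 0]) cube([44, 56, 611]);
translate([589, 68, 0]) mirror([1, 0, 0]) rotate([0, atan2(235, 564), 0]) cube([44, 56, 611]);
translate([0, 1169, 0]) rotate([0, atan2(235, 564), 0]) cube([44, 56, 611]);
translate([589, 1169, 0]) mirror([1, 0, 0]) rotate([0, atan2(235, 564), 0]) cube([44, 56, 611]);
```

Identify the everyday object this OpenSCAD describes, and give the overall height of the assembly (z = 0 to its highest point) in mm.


A sawhorse. The overall height is 654 mm.

A beam across two mirrored pairs of raked legs — a sawhorse. The beam's underside is at z = 564 (matching the legs' vertical rise in atan2(235, 564)) and the beam is 90 mm tall, so its top is at 564 + 90 = 654 mm. The raked legs top out at the beam's underside, so that is the highest point.


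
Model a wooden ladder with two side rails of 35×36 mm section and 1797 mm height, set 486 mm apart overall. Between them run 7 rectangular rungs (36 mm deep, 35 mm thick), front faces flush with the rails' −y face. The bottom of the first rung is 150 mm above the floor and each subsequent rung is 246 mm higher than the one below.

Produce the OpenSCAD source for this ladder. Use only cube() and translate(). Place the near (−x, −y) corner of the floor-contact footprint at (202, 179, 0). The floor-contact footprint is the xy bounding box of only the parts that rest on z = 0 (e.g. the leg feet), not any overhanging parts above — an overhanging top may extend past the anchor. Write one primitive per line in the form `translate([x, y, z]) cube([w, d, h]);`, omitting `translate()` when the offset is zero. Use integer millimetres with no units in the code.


translate([202, 179, 0]) cube([35, 36, 1797]);
translate([653, 179, 0]) cube([35, 36, 1797]);
translate([237, 179, 150]) cube([416, 36, 35]);
translate([237, 179, 396]) cube([416, 36, 35]);
translate([237, 179, 642]) cube([416, 36, 35]);
translate([237, 179, 888]) cube([416, 36, 35]);
translate([237, 179, 1134]) cube([416, 36, 35]);
translate([237, 179, 1380]) cube([416, 36, 35]);
translate([237, 179, 1626]) cube([416, 36, 35]);


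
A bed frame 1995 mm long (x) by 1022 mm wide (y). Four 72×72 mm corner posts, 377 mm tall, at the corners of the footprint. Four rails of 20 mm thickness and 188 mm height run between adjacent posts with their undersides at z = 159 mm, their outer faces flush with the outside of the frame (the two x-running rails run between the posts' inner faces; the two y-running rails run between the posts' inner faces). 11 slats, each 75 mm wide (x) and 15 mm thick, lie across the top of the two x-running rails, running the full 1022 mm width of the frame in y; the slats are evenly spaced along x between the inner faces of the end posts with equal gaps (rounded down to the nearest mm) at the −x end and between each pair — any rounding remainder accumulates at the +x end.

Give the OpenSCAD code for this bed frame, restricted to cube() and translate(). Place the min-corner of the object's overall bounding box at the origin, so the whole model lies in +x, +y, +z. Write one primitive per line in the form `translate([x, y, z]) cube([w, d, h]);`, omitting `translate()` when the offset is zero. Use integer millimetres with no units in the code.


// slat z = rail_z + rail_h = 159 + 188 = 347
// slat gap = ⌊(1851 − 11·75) / 12⌋ = 85
cube([72, 72, 377]);
translate([0, 950, 0]) cube([72, 72, 377]);
translate([1923, 0, 0]) cube([72, 72, 377]);
translate([1923, 950, 0]) cube([72, 72, 377]);
translate([72, 0, 159]) cube([1851, 20, 188]);
translate([72, 1002, 159]) cube([1851, 20, 188]);
translate([0, 72, 159]) cube([20, 878, 188]);
translate([1975, 72, 159]) cube([20, 878, 188]);
translate([157, 0, 347]) cube([75, 1022, 15]);
translate([317, 0, 347]) cube([75, 1022, 15]);
translate([477, 0, 347]) cube([75, 1022, 15]);
translate([637, 0, 347]) cube([75, 1022, 15]);
translate([797, 0, 347]) cube([75, 1022, 15]);
translate([957, 0, 347]) cube([75, 1022, 15]);
translate([1117, 0, 347]) cube([75, 1022, 15]);
translate([1277, 0, 347]) cube([75, 1022, 15]);
translate([1437, 0, 347]) cube([75, 1022, 15]);
translate([1597, 0, 347]) cube([75, 1022, 15]);
translate([1757, 0, 347]) cube([75, 1022, 15]);


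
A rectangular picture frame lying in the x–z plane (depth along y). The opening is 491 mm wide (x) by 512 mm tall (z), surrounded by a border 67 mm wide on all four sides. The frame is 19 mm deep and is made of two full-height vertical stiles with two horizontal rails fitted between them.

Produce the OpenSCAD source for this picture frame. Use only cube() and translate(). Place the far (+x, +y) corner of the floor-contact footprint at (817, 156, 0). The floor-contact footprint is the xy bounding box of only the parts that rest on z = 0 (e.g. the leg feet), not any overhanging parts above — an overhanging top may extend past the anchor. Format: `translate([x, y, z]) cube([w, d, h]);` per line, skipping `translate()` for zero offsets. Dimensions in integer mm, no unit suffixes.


translate([192, 137, 0]) cube([67, 19, 646]);
translate([750, 137, 0]) cube([67, 19, 646]);
translate([259, 137, 0]) cube([491, 19, 67]);
translate([259, 137, 579]) cube([491, 19, 67]);


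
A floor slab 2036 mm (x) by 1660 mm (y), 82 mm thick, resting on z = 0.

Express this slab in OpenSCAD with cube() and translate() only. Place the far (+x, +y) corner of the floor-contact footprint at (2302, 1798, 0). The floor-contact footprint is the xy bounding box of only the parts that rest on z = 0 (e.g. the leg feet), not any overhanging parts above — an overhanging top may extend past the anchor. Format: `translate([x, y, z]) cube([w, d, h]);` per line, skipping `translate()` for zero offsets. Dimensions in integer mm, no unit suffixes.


translate([266, 138, 0]) cube([2036, 1660, 82]);


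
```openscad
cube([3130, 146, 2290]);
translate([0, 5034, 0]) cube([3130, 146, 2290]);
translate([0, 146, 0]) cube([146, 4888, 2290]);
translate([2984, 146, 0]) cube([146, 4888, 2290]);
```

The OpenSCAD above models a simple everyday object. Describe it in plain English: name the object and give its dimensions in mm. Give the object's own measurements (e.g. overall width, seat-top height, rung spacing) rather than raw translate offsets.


The wall frame of a small rectangular building: four walls, each 2290 mm tall and 146 mm thick, enclosing a footprint 3130 mm (x) by 5180 mm (y) outside-to-outside, with no floor or roof. The front and back walls (the −y and +y sides) span the full width; the two side walls fit between them.


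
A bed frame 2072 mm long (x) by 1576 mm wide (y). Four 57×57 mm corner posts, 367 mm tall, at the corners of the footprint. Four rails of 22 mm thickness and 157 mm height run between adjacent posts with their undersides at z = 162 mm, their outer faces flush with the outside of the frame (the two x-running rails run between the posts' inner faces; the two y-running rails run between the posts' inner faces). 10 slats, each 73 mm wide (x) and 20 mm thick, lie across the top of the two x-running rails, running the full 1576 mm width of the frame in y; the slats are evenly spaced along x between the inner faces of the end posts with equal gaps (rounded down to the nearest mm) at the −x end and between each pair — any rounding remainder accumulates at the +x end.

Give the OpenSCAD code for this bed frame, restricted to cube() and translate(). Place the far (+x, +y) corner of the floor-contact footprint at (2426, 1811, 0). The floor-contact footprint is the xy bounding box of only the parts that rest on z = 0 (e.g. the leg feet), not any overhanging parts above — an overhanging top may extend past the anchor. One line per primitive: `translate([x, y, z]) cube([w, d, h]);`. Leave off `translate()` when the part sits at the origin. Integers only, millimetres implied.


translate([354, 235, 0]) cube([57, 57, 367]);
translate([354, 1754, 0]) cube([57, 57, 367]);
translate([2369, 235, 0]) cube([57, 57, 367]);
translate([2369, 1754, 0]) cube([57, 57, 367]);
translate([411, 235, 162]) cube([1958, 22, 157]);
translate([411, 1789, 162]) cube([1958, 22, 157]);
translate([354, 292, 162]) cube([22, 1462, 157]);
translate([2404, 292, 162]) cube([22, 1462, 157]);
translate([522, 235, 319]) cube([73, 1576, 20]);
translate([706, 235, 319]) cube([73, 1576, 20]);
translate([890, 235, 319]) cube([73, 1576, 20]);
translate([1074, 235, 319]) cube([73, 1576, 20]);
translate([1258, 235, 319]) cube([73, 1576, 20]);
translate([1442, 235, 319]) cube([73, 1576, 20]);
translate([1626, 235, 319]) cube([73, 1576, 20]);
translate([1810, 235, 319]) cube([73, 1576, 20]);
translate([1994, 235, 319]) cube([73, 1576, 20]);
translate([2178, 235, 319]) cube([73, 1576, 20]);


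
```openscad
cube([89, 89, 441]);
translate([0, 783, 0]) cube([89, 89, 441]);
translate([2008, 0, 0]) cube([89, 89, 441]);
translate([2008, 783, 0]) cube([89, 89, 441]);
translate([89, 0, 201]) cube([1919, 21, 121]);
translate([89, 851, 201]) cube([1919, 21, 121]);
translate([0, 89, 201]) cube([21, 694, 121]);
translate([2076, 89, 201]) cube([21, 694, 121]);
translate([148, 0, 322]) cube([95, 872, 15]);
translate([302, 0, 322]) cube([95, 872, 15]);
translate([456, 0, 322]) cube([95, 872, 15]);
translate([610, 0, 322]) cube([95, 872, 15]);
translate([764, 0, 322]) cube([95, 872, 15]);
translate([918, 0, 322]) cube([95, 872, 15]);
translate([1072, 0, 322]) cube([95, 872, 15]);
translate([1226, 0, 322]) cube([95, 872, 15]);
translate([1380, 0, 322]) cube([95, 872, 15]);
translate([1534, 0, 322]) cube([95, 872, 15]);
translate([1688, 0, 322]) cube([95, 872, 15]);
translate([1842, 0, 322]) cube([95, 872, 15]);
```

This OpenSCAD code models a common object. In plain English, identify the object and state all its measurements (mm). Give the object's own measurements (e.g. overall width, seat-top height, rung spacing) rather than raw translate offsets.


A bed frame 2097 mm long (x) by 872 mm wide (y). Four 89×89 mm corner posts, 441 mm tall, at the corners of the footprint. Four rails of 21 mm thickness and 121 mm height run between adjacent posts with their undersides at z = 201 mm, their outer faces flush with the outside of the frame (the two x-running rails run between the posts' inner faces; the two y-running rails run between the posts' inner faces). 12 slats, each 95 mm wide (x) and 15 mm thick, lie across the top of the two x-running rails, running the full 872 mm width of the frame in y; along x they sit between the end posts with a 59 mm gap after the −x posts and between neighbouring slats, leaving 71 mm before the +x posts.


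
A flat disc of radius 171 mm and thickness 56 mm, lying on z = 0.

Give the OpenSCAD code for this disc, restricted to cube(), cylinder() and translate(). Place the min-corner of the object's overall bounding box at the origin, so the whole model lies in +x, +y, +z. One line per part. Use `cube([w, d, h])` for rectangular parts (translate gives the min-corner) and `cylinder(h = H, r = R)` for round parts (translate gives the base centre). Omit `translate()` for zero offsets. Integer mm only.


translate([171, 171, 0]) cylinder(h = 56, r = 171);


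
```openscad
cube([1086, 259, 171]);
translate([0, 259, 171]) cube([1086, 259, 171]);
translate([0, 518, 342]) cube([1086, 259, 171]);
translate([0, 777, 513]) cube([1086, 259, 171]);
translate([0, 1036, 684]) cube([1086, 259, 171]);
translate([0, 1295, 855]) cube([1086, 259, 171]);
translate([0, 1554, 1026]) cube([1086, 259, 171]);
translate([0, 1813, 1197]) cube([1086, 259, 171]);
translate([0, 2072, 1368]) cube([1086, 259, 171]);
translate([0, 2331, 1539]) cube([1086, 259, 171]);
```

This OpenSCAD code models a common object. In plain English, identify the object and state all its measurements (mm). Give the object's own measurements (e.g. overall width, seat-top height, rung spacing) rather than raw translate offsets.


A straight staircase of 10 solid steps. Each step is 1086 mm wide (x), 259 mm deep (y, the going) and 171 mm tall (the rise). The first step rests on the floor; each subsequent step sits one going further in +y and one rise higher in +z, directly behind and above the previous step with no overlap.


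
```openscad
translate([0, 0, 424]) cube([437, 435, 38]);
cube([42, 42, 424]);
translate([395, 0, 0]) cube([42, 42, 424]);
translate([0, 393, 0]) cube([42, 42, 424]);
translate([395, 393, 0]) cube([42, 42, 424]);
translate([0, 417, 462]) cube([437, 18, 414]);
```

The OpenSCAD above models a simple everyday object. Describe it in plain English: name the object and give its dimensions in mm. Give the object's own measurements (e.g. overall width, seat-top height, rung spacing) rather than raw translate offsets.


A chair. The seat is a 437×435×38 mm slab with its top at z = 462 mm, on four 42×42 mm corner legs (flush with the seat edges, standing on z = 0). A flat backrest 18 mm thick, 414 mm tall, spans the full seat width and rises from the seat top along its +y edge, rear face flush with the rear of the seat.


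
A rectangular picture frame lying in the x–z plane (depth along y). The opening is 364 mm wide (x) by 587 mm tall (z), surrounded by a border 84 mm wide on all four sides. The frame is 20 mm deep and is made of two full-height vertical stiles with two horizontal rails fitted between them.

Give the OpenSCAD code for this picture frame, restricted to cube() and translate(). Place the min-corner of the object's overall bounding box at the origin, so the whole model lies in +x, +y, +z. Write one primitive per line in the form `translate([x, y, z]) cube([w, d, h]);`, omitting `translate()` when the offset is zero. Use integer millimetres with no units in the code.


cube([84, 20, 755]);
translate([448, 0, 0]) cube([84, 20, 755]);
translate([84, 0, 0]) cube([364, 20, 84]);
translate([84, 0, 671]) cube([364, 20, 84]);


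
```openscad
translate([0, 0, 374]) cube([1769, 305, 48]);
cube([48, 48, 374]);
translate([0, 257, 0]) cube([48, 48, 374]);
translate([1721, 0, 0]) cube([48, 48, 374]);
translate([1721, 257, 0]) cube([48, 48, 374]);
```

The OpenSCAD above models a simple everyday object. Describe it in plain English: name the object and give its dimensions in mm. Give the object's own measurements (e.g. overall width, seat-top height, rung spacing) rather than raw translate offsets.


A bench: a 1769×305 mm seat slab, 48 mm thick, top at z = 422 mm, on four 48×48 mm square legs flush with the seat corners and standing on z = 0.


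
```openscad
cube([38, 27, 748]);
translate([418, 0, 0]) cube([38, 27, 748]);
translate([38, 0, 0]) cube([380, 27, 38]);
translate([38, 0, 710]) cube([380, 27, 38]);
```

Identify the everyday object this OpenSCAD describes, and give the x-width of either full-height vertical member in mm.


A picture frame. The border width is 38 mm.

Four thin pieces enclosing a rectangular opening — a picture frame. The two full-height stiles are 748 mm tall; the top rail sits at z = 710 and is 38 mm tall, so the border above the opening is 748 − 710 = 38 mm, matching the stile x-width.


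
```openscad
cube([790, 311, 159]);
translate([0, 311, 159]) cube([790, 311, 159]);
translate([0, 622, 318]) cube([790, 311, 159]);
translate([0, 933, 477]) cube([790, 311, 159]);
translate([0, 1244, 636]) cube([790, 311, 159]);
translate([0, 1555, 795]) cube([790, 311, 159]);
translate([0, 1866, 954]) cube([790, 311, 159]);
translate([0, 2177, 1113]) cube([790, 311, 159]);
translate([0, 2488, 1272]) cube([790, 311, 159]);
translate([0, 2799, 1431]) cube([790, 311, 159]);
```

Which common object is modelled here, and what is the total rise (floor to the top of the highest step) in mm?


A staircase. The total rise is 1590 mm.

10 identical blocks, each offset up and back from the previous — a staircase. Each step is 159 mm tall and there are 10 of them, so the total rise is 10 × 159 = 1590 mm.


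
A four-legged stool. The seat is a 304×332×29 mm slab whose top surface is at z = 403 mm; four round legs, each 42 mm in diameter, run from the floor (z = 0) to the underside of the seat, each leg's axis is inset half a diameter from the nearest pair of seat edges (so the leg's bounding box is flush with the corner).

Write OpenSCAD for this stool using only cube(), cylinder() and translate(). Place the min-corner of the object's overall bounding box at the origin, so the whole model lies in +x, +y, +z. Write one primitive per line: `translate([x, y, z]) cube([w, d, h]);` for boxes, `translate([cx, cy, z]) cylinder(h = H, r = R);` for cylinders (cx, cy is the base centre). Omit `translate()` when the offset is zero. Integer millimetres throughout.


// leg_h = 403 - 29 = 374
translate([0, 0, 374]) cube([304, 332, 29]);
translate([21, 21, 0]) cylinder(h = 374, r = 21);
translate([283, 21, 0]) cylinder(h = 374, r = 21);
translate([21, 311, 0]) cylinder(h = 374, r = 21);
translate([283, 311, 0]) cylinder(h = 374, r = 21);


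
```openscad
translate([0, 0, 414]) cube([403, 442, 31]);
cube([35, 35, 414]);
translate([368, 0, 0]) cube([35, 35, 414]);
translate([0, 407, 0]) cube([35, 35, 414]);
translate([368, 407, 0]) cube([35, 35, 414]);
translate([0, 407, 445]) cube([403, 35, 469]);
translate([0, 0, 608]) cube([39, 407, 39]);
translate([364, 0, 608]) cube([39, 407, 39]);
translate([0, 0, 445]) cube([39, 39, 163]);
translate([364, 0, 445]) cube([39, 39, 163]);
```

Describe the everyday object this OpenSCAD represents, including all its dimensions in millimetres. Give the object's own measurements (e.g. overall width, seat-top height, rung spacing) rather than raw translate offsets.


A chair. The seat is a 403×442×31 mm slab with its top at z = 445 mm, on four 35×35 mm corner legs (flush with the seat edges, standing on z = 0). A flat backrest 35 mm thick, 469 mm tall, spans the full seat width and rises from the seat top along its +y edge, rear face flush with the rear of the seat. Two armrests of 39×39 mm section run along each side from the seat's front edge to the front of the backrest, top faces 202 mm above the seat top and outer faces flush with the seat's x-edges; a 39×39 mm post under the front of each armrest stands on the seat at the front corner.


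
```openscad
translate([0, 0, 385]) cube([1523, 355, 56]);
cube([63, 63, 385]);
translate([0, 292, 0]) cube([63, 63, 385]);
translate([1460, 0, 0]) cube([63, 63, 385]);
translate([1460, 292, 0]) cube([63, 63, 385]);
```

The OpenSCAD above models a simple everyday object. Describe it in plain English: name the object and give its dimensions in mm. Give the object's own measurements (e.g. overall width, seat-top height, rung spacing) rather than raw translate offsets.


A long wooden bench with a 1523 mm (x) × 355 mm (y) seat, 56 mm thick, its top surface 441 mm above the floor. Four 63 mm square legs at the seat corners, flush with the edges, run from z = 0 to the seat underside.


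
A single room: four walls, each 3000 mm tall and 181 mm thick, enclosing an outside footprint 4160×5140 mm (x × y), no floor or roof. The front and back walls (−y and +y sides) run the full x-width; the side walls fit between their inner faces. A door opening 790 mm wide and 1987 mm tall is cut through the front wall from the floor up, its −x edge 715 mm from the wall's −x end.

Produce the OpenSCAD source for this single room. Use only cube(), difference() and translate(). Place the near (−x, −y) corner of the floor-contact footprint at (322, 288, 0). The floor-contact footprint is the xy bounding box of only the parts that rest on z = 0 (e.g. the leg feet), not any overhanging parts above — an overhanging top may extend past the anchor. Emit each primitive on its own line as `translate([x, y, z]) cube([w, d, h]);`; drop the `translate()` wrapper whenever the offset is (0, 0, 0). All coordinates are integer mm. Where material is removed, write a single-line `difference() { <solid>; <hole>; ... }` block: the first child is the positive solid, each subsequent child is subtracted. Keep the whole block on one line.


difference() { translate([322, 288, 0]) cube([4160, 181, 3000]); translate([1037, 288, 0]) cube([790, 181, 1987]); }
translate([322, 5247, 0]) cube([4160, 181, 3000]);
translate([322, 469, 0]) cube([181, 4778, 3000]);
translate([4301, 469, 0]) cube([181, 4778, 3000]);


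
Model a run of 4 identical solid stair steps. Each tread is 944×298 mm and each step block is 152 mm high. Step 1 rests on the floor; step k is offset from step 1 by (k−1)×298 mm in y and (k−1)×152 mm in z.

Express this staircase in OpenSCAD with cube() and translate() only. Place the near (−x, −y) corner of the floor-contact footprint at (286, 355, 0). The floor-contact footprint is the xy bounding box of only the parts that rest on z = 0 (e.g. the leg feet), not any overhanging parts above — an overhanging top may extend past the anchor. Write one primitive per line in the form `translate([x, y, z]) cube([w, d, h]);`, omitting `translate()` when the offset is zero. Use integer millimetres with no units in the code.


translate([286, 355, 0]) cube([944, 298, 152]);
translate([286, 653, 152]) cube([944, 298, 152]);
translate([286, 951, 304]) cube([944, 298, 152]);
translate([286, 1249, 456]) cube([944, 298, 152]);


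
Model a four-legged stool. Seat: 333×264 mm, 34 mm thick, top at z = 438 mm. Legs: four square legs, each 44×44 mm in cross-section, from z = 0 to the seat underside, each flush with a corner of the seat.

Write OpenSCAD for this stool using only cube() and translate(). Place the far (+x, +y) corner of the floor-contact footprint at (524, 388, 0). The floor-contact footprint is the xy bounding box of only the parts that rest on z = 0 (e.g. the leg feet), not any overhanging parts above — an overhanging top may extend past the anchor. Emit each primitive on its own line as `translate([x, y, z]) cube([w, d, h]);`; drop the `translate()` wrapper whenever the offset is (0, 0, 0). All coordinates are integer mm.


translate([191, 124, 404]) cube([333, 264, 34]);
translate([191, 124, 0]) cube([44, 44, 404]);
translate([480, 124, 0]) cube([44, 44, 404]);
translate([191, 344, 0]) cube([44, 44, 404]);
translate([480, 344, 0]) cube([44, 44, 404]);


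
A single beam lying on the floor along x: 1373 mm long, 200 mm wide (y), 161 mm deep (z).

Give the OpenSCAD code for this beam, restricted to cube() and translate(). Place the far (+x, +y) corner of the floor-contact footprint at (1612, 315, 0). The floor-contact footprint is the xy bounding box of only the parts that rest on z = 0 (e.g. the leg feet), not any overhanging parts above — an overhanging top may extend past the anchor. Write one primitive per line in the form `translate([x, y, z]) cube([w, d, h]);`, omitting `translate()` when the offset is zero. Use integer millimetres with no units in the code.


translate([239, 115, 0]) cube([1373, 200, 161]);


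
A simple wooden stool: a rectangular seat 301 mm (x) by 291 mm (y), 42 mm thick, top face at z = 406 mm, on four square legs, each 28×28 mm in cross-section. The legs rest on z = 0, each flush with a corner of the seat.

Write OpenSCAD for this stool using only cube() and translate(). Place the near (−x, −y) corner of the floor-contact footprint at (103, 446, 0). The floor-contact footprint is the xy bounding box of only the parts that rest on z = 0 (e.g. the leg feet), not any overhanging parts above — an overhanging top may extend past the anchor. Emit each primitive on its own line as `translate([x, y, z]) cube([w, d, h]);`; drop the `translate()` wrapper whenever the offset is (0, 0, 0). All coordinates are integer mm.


translate([103, 446, 364]) cube([301, 291, 42]);
translate([103, 446, 0]) cube([28, 28, 364]);
translate([376, 446, 0]) cube([28, 28, 364]);
translate([103, 709, 0]) cube([28, 28, 364]);
translate([376, 709, 0]) cube([28, 28, 364]);


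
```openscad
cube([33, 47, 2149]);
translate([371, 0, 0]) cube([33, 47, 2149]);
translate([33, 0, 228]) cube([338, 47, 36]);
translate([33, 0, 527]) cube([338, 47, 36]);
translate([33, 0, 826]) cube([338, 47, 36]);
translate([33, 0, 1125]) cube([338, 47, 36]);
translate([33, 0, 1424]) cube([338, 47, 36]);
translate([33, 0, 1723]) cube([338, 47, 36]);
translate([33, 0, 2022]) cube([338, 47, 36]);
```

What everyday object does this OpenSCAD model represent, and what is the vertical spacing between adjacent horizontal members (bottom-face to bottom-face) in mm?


A ladder. The rung spacing is 299 mm.

Two tall 33×47 posts with 7 short bars between them — a ladder. Adjacent rungs sit at z = 228 and z = 527, so the spacing is 527 − 228 = 299 mm.


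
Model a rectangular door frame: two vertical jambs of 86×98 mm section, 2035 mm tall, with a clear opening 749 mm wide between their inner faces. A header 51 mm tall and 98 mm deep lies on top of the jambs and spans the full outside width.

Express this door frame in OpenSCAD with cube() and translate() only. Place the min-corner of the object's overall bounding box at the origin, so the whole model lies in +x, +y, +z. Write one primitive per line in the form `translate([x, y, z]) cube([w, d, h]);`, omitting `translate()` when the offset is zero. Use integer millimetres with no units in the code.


cube([86, 98, 2035]);
translate([835, 0, 0]) cube([86, 98, 2035]);
translate([0, 0, 2035]) cube([921, 98, 51]);


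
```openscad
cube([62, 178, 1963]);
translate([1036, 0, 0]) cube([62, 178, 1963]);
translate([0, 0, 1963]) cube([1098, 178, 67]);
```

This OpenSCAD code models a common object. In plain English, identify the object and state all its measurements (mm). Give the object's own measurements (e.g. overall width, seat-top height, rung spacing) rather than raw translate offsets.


A door frame. The clear opening is 974 mm wide and 1963 mm high. Two 62 mm wide jambs, 178 mm deep, stand either side of the opening from the floor to the top of the opening. A 67 mm thick head sits across the top of both jambs, spanning the full outside width of the frame.


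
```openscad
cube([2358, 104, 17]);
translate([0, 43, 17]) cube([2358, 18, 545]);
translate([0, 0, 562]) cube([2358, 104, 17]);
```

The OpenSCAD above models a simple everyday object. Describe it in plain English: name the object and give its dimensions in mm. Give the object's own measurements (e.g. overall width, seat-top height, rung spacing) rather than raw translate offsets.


An I-beam lying along x, 2358 mm long. Overall section height 579 mm. Two flanges 104 mm wide (y) and 17 mm thick, one on the floor and one at the top; a web 18 mm thick runs between them, centred on the flange width.


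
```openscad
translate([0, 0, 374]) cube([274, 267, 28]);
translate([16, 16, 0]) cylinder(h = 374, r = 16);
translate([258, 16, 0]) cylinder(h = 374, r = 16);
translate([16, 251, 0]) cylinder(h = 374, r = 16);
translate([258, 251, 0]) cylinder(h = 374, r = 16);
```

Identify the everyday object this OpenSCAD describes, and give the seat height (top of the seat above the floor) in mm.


A stool. The seat height is 402 mm.

A 274×267×28 slab at z = 374 on four corner cylinders — a stool. The seat top is 374 + 28 = 402 mm.


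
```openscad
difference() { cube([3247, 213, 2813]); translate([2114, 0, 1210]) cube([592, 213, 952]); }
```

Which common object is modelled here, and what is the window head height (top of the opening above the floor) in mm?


A wall with a window opening. The window head height is 2162 mm.

A wall with a rectangular opening subtracted — a window. Sill at z = 1210, opening 952 mm tall, so the head is at 1210 + 952 = 2162 mm.


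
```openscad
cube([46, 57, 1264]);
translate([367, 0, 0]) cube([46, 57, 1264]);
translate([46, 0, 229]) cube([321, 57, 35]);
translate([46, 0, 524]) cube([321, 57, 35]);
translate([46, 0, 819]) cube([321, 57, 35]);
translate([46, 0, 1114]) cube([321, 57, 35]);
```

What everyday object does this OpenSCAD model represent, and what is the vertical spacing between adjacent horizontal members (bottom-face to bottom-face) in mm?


A ladder. The rung spacing is 295 mm.

Two tall 46×57 posts with 4 short bars between them — a ladder. Adjacent rungs sit at z = 229 and z = 524, so the spacing is 524 − 229 = 295 mm.
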